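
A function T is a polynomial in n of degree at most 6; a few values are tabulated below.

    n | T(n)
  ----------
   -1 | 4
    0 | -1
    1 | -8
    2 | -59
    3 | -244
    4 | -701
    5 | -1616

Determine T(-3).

First differences: -5, -7, -51, -185, -457, -915. Second differences: -2, -44, -134, -272, -458. Third differences: -42, -90, -138, -186. Fourth differences: -48, -48, -48.
Level-4 differences are constant, so T has degree 4.
Fitting a degree-4 polynomial gives T(n) = -2n^4 - 3n³ + n² - 3n - 1.
Then T(-3) = -64.

-64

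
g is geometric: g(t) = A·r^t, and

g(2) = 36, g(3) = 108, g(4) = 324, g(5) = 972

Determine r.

3

Consecutive ratio: 108/36 = 3, and 324/108 = 3, so r = 3.
Then A·3^2 = 36 gives A = 4, and g(t) = 4·3^t.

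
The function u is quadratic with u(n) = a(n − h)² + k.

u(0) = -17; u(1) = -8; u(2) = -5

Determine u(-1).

-32

First differences 9, 3; second difference -6 = 2a, so a = -3.
Expanding, the n-coefficient is −2ah = 6h; matching it to the data gives h = 2, and then k = -5.
So u(n) = -3(n − 2)² − 5.
u(-1) = -3·(-3)² − 5 = -32.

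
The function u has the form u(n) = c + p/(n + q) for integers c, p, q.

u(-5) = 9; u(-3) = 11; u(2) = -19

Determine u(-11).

(u(n) − c)(n + q) = p for each data point; the three points give a linear system in c and q, then p follows.
Solving: c = 5, q = -1, p = -24, so u(n) = 5 − 24/(n − 1).
Then u(-11) = 5 − 24/(-12) = 7.

7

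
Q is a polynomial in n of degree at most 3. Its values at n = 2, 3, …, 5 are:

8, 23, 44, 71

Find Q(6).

104

First differences: 15, 21, 27. Second differences: 6, 6.
Level-2 differences are constant, so Q has degree 2.
Fitting a degree-2 polynomial gives Q(n) = 3n² - 4.
Then Q(6) = 104.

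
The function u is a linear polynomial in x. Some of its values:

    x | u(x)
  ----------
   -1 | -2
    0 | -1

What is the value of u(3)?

Write u(x) = ax + b; the 2 given values yield a linear system in the 2 coefficients.
Solving, u(x) = x - 1.
Then u(3) = 2.

2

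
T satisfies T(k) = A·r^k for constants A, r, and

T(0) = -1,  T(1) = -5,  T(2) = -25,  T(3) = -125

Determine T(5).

Consecutive ratio: -5/(-1) = 5, and -25/(-5) = 5, so r = 5.
Then A·5^0 = -1 gives A = -1, and T(k) = -1·5^k.
T(5) = -1·5^5 = -3125.

-3125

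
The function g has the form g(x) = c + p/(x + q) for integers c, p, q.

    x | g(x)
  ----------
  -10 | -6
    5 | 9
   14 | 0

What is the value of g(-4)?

-9

(g(x) − c)(x + q) = p for each data point; the three points give a linear system in c and q, then p follows.
Solving: c = -3, q = -2, p = 36, so g(x) = -3 + 36/(x − 2).
Then g(-4) = -3 + 36/(-6) = -9.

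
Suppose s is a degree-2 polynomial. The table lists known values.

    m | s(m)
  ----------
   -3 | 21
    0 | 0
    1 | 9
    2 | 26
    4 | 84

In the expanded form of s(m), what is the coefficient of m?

Write s(m) = am² + bm + c; the 5 given values yield a linear system in the 3 coefficients.
Solving, s(m) = 4m² + 5m.
The coefficient of m is 5.

5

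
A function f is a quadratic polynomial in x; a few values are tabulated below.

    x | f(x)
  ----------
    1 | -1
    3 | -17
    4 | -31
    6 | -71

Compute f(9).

Write f(x) = ax² + bx + c; the 4 given values yield a linear system in the 3 coefficients.
Solving, f(x) = -2x² + 1.
Then f(9) = -161.

-161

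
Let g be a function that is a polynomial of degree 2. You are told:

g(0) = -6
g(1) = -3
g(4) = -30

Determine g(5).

-51

Write g(m) = am² + bm + c; the 3 given values yield a linear system in the 3 coefficients.
Solving, g(m) = -3m² + 6m - 6.
Then g(5) = -51.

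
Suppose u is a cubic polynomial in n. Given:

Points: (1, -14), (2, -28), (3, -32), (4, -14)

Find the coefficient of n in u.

-7

Write u(n) = an³ + bn² + cn + d; the 4 given values yield a linear system in the 4 coefficients.
Solving, u(n) = 2n³ - 7n² - 7n - 2.
The coefficient of n is -7.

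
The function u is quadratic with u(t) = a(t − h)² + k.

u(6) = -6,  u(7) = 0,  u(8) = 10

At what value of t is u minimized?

5

First differences 6, 10; second difference 4 = 2a, so a = 2.
Expanding, the t-coefficient is −2ah = -4h; matching it to the data gives h = 5, and then k = -8.
So u(t) = 2(t − 5)² − 8.
Hence h = 5.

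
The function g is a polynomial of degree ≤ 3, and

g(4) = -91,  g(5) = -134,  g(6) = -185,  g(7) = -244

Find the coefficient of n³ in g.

0

First differences: -43, -51, -59. Second differences: -8, -8.
Level-2 differences are constant, so g has degree 2.
Fitting a degree-2 polynomial gives g(n) = -4n² - 7n + 1.
The coefficient of n³ is 0.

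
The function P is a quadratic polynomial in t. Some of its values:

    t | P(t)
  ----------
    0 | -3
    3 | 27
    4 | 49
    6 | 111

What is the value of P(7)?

151

Write P(t) = at² + bt + c; the 4 given values yield a linear system in the 3 coefficients.
Solving, P(t) = 3t² + t - 3.
Then P(7) = 151.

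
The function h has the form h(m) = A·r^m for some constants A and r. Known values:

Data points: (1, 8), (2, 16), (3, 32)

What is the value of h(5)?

128

Consecutive ratio: 16/8 = 2, and 32/16 = 2, so r = 2.
Then A·2^1 = 8 gives A = 4, and h(m) = 4·2^m.
h(5) = 4·2^5 = 128.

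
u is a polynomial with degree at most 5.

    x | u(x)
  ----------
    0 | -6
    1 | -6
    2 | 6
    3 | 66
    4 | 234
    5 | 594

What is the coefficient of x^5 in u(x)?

0

Write u(x) = ax^5 + bx^4 + cx³ + dx² + ex + p; the 6 given values yield a linear system in the 6 coefficients.
Solving, the leading coefficient vanishes, and u(x) = x^4 - x² - 6.
The coefficient of x^5 is 0.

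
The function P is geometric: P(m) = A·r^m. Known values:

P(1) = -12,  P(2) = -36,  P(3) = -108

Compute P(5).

-972

Consecutive ratio: -36/(-12) = 3, and -108/(-36) = 3, so r = 3.
Then A·3^1 = -12 gives A = -4, and P(m) = -4·3^m.
P(5) = -4·3^5 = -972.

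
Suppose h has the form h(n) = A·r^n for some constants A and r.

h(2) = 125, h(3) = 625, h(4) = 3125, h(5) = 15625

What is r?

5

Consecutive ratio: 625/125 = 5, and 3125/625 = 5, so r = 5.
Then A·5^2 = 125 gives A = 5, and h(n) = 5·5^n.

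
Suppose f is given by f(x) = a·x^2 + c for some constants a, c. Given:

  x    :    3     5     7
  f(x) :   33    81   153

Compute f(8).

From f(3) = 33 and f(5) = 81: 9a + c = 33 and 25a + c = 81.
Subtracting: 16a = 48, so a = 3; then c = 33 − 3·9 = 6.
So f(x) = 3x² + 6, and f(8) = 198.

198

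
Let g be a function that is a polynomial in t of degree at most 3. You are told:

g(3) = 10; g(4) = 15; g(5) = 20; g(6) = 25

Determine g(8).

Write g(t) = at³ + bt² + ct + d; the 4 given values yield a linear system in the 4 coefficients.
Solving, the top 2 coefficients vanish, and g(t) = 5t - 5.
Then g(8) = 35.

35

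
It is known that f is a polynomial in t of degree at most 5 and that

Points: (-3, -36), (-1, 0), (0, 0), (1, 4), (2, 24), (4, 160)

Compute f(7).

Write f(t) = at^5 + bt^4 + ct³ + dt² + et + p; the 6 given values yield a linear system in the 6 coefficients.
Solving, the top 2 coefficients vanish, and f(t) = 2t³ + 2t².
Then f(7) = 784.

784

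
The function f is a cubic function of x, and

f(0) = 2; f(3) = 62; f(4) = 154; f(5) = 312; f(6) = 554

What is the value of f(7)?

898

Write f(x) = ax³ + bx² + cx + d; the 5 given values yield a linear system in the 4 coefficients.
Solving, f(x) = 3x³ - 3x² + 2x + 2.
Then f(7) = 898.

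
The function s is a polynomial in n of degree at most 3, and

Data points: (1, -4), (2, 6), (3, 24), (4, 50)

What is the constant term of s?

-6

First differences: 10, 18, 26. Second differences: 8, 8.
Level-2 differences are constant, so s has degree 2.
Fitting a degree-2 polynomial gives s(n) = 4n² - 2n - 6.
The constant term is s(0) = -6.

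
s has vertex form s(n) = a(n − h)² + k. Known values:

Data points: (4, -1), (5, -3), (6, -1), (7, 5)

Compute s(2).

First differences -2, 2, 6; second difference 4 = 2a, so a = 2.
Expanding, the n-coefficient is −2ah = -4h; matching it to the data gives h = 5, and then k = -3.
So s(n) = 2(n − 5)² − 3.
s(2) = 2·(-3)² − 3 = 15.

15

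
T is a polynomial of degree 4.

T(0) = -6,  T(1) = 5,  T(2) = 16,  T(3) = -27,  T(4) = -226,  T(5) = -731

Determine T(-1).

First differences: 11, 11, -43, -199, -505. Second differences: 0, -54, -156, -306. Third differences: -54, -102, -150. Fourth differences: -48, -48.
Level-4 differences are constant, so T has degree 4.
Fitting a degree-4 polynomial gives T(t) = -2t^4 + 3t³ + 5t² + 5t - 6.
Then T(-1) = -11.

-11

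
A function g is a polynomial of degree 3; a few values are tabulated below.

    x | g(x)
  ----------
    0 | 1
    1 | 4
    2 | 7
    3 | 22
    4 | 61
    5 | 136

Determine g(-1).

First differences: 3, 3, 15, 39, 75. Second differences: 0, 12, 24, 36. Third differences: 12, 12, 12.
Level-3 differences are constant, so g has degree 3.
Fitting a degree-3 polynomial gives g(x) = 2x³ - 6x² + 7x + 1.
Then g(-1) = -14.

-14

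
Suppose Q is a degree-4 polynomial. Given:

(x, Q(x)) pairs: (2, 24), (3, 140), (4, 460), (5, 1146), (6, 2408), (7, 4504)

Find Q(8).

7740

Write Q(x) = ax^4 + bx³ + cx² + dx + e; the 6 given values yield a linear system in the 5 coefficients.
Solving, Q(x) = 2x^4 - x³ + x² - 4.
Then Q(8) = 7740.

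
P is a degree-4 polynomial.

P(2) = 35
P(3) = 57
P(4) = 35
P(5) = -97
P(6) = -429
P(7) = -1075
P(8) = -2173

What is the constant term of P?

3

First differences: 22, -22, -132, -332, -646, -1098. Second differences: -44, -110, -200, -314, -452. Third differences: -66, -90, -114, -138. Fourth differences: -24, -24, -24.
Level-4 differences are constant, so P has degree 4.
Fitting a degree-4 polynomial gives P(m) = -m^4 + 3m³ + 6m² + 3.
The constant term is P(0) = 3.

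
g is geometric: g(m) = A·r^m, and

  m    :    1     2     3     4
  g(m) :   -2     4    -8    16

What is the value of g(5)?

-32

Consecutive ratio: 4/(-2) = -2, and -8/4 = -2, so r = -2.
Then A·(-2)^1 = -2 gives A = 1, and g(m) = 1·(-2)^m.
g(5) = 1·(-2)^5 = -32.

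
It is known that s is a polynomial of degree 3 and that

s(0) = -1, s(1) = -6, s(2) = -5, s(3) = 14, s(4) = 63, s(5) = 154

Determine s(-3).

First differences: -5, 1, 19, 49, 91. Second differences: 6, 18, 30, 42. Third differences: 12, 12, 12.
Level-3 differences are constant, so s has degree 3.
Fitting a degree-3 polynomial gives s(n) = 2n³ - 3n² - 4n - 1.
Then s(-3) = -70.

-70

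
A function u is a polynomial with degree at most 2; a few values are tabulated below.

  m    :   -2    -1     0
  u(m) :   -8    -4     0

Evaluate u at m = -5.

-20

Write u(m) = am² + bm + c; the 3 given values yield a linear system in the 3 coefficients.
Solving, the leading coefficient vanishes, and u(m) = 4m.
Then u(-5) = -20.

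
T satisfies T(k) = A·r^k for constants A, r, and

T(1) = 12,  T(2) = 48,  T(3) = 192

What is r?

Consecutive ratio: 48/12 = 4, and 192/48 = 4, so r = 4.
Then A·4^1 = 12 gives A = 3, and T(k) = 3·4^k.

4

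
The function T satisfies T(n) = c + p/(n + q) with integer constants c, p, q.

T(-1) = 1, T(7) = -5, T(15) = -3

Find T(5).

-8

(T(n) − c)(n + q) = p for each data point; the three points give a linear system in c and q, then p follows.
Solving: c = -2, q = -3, p = -12, so T(n) = -2 − 12/(n − 3).
Then T(5) = -2 − 12/2 = -8.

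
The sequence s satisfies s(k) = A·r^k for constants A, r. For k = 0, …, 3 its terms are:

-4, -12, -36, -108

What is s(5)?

Consecutive ratio: -12/(-4) = 3, and -36/(-12) = 3, so r = 3.
Then A·3^0 = -4 gives A = -4, and s(k) = -4·3^k.
s(5) = -4·3^5 = -972.

-972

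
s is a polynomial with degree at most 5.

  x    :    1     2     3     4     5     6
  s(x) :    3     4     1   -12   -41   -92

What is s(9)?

-437

Write s(x) = ax^5 + bx^4 + cx³ + dx² + ex + p; the 6 given values yield a linear system in the 6 coefficients.
Solving, the top 2 coefficients vanish, and s(x) = -x³ + 4x² - 4x + 4.
Then s(9) = -437.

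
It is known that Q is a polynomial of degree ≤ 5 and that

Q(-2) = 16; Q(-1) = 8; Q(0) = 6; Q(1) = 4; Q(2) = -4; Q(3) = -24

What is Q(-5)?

Write Q(m) = am^5 + bm^4 + cm³ + dm² + em + p; the 6 given values yield a linear system in the 6 coefficients.
Solving, the top 2 coefficients vanish, and Q(m) = -m³ - m + 6.
Then Q(-5) = 136.

136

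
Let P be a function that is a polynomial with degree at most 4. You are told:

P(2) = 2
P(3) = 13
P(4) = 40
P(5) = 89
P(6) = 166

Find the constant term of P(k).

First differences: 11, 27, 49, 77. Second differences: 16, 22, 28. Third differences: 6, 6.
Level-3 differences are constant, so P has degree 3.
Fitting a degree-3 polynomial gives P(k) = k³ - k² - 3k + 4.
The constant term is P(0) = 4.

4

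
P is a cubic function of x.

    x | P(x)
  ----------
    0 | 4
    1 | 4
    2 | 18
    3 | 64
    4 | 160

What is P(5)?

324

First differences: 0, 14, 46, 96. Second differences: 14, 32, 50. Third differences: 18, 18.
Level-3 differences are constant, so P has degree 3.
Fitting a degree-3 polynomial gives P(x) = 3x³ - 2x² - x + 4.
Then P(5) = 324.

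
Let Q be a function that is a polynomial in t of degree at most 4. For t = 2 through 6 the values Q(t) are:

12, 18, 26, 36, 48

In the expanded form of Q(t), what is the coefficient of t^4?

0

First differences: 6, 8, 10, 12. Second differences: 2, 2, 2.
Level-2 differences are constant, so Q has degree 2.
Fitting a degree-2 polynomial gives Q(t) = t² + t + 6.
The coefficient of t^4 is 0.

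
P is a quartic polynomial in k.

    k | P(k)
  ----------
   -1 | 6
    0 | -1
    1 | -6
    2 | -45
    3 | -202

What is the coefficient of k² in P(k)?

3

Write P(k) = ak^4 + bk³ + ck² + dk + e; the 5 given values yield a linear system in the 5 coefficients.
Solving, P(k) = -2k^4 - 2k³ + 3k² - 4k - 1.
The coefficient of k² is 3.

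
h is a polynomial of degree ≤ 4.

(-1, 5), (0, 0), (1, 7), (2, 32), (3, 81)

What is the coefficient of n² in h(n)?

6

First differences: -5, 7, 25, 49. Second differences: 12, 18, 24. Third differences: 6, 6.
Level-3 differences are constant, so h has degree 3.
Fitting a degree-3 polynomial gives h(n) = n³ + 6n².
The coefficient of n² is 6.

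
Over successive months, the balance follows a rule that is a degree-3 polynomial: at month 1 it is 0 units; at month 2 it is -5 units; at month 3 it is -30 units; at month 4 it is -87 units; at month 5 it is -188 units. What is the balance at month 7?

Write the value at n as P(n).
First differences: -5, -25, -57, -101. Second differences: -20, -32, -44. Third differences: -12, -12.
Level-3 differences are constant, so P has degree 3.
Fitting a degree-3 polynomial gives P(n) = -2n³ + 2n² + 3n - 3.
Then P(7) = -570.

-570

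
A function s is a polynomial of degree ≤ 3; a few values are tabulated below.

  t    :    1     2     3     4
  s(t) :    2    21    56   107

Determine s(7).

356

First differences: 19, 35, 51. Second differences: 16, 16.
Level-2 differences are constant, so s has degree 2.
Fitting a degree-2 polynomial gives s(t) = 8t² - 5t - 1.
Then s(7) = 356.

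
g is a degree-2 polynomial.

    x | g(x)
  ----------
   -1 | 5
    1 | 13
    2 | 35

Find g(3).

Write g(x) = ax² + bx + c; the 3 given values yield a linear system in the 3 coefficients.
Solving, g(x) = 6x² + 4x + 3.
Then g(3) = 69.

69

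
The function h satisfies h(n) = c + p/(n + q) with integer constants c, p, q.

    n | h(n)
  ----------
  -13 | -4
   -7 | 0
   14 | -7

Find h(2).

-9

(h(n) − c)(n + q) = p for each data point; the three points give a linear system in c and q, then p follows.
Solving: c = -6, q = 4, p = -18, so h(n) = -6 − 18/(n + 4).
Then h(2) = -6 − 18/6 = -9.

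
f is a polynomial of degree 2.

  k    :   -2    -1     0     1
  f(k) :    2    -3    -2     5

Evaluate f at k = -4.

First differences: -5, 1, 7. Second differences: 6, 6.
Level-2 differences are constant, so f has degree 2.
Fitting a degree-2 polynomial gives f(k) = 3k² + 4k - 2.
Then f(-4) = 30.

30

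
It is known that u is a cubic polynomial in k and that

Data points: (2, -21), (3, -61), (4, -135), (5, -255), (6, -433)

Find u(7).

-681

First differences: -40, -74, -120, -178. Second differences: -34, -46, -58. Third differences: -12, -12.
Level-3 differences are constant, so u has degree 3.
Fitting a degree-3 polynomial gives u(k) = -2k³ + k² - 7k + 5.
Then u(7) = -681.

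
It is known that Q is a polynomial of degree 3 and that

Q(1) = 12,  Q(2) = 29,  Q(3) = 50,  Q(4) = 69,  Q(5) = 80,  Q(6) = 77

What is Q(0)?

First differences: 17, 21, 19, 11, -3. Second differences: 4, -2, -8, -14. Third differences: -6, -6, -6.
Level-3 differences are constant, so Q has degree 3.
Fitting a degree-3 polynomial gives Q(x) = -x³ + 8x² + 5.
The constant term is Q(0) = 5.

5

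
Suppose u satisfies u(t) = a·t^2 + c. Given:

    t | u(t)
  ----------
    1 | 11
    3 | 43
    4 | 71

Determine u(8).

From u(1) = 11 and u(3) = 43: 1a + c = 11 and 9a + c = 43.
Subtracting: 8a = 32, so a = 4; then c = 11 − 4·1 = 7.
So u(t) = 4t² + 7, and u(8) = 263.

263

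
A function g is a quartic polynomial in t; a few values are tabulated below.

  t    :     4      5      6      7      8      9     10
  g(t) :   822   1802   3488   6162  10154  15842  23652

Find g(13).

Write g(t) = at^4 + bt³ + ct² + dt + e; the 7 given values yield a linear system in the 5 coefficients.
Solving, g(t) = 2t^4 + 3t³ + 6t² + 5t + 2.
Then g(13) = 64794.

64794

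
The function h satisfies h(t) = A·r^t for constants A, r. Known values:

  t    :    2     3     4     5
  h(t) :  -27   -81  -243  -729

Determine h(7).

-6561

Consecutive ratio: -81/(-27) = 3, and -243/(-81) = 3, so r = 3.
Then A·3^2 = -27 gives A = -3, and h(t) = -3·3^t.
h(7) = -3·3^7 = -6561.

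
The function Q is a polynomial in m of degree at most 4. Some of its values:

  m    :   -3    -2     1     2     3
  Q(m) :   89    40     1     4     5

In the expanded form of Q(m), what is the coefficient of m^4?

Write Q(m) = am^4 + bm³ + cm² + dm + e; the 5 given values yield a linear system in the 5 coefficients.
Solving, the leading coefficient vanishes, and Q(m) = -m³ + 5m² - 5m + 2.
The coefficient of m^4 is 0.

0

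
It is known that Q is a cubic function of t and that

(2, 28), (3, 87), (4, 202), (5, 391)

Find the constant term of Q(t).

6

Write Q(t) = at³ + bt² + ct + d; the 4 given values yield a linear system in the 4 coefficients.
Solving, Q(t) = 3t³ + t² - 3t + 6.
The constant term is Q(0) = 6.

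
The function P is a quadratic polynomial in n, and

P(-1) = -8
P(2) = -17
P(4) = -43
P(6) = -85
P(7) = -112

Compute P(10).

Write P(n) = an² + bn + c; the 5 given values yield a linear system in the 3 coefficients.
Solving, P(n) = -2n² - n - 7.
Then P(10) = -217.

-217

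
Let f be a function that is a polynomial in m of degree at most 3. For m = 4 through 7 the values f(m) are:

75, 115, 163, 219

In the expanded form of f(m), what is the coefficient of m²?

4

Write f(m) = am³ + bm² + cm + d; the 4 given values yield a linear system in the 4 coefficients.
Solving, the leading coefficient vanishes, and f(m) = 4m² + 4m - 5.
The coefficient of m² is 4.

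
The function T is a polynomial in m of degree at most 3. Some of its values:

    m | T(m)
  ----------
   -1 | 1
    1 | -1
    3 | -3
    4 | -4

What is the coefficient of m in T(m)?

-1

Write T(m) = am³ + bm² + cm + d; the 4 given values yield a linear system in the 4 coefficients.
Solving, the top 2 coefficients vanish, and T(m) = -m.
The coefficient of m is -1.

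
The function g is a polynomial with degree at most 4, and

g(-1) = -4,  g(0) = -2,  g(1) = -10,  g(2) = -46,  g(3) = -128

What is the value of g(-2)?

2

First differences: 2, -8, -36, -82. Second differences: -10, -28, -46. Third differences: -18, -18.
Level-3 differences are constant, so g has degree 3.
Fitting a degree-3 polynomial gives g(n) = -3n³ - 5n² - 2.
Then g(-2) = 2.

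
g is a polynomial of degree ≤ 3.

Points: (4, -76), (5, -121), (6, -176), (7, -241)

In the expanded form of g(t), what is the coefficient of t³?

0

First differences: -45, -55, -65. Second differences: -10, -10.
Level-2 differences are constant, so g has degree 2.
Fitting a degree-2 polynomial gives g(t) = -5t² + 4.
The coefficient of t³ is 0.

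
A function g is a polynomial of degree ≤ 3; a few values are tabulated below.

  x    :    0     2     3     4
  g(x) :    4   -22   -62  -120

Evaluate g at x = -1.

Write g(x) = ax³ + bx² + cx + d; the 4 given values yield a linear system in the 4 coefficients.
Solving, the leading coefficient vanishes, and g(x) = -9x² + 5x + 4.
Then g(-1) = -10.

-10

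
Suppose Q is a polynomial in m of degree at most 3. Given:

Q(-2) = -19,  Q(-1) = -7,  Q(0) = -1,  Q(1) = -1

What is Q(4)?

First differences: 12, 6, 0. Second differences: -6, -6.
Level-2 differences are constant, so Q has degree 2.
Fitting a degree-2 polynomial gives Q(m) = -3m² + 3m - 1.
Then Q(4) = -37.

-37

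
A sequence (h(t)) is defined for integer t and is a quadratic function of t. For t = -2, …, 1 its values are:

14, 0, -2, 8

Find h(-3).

40

First differences: -14, -2, 10. Second differences: 12, 12.
Level-2 differences are constant, so h has degree 2.
Fitting a degree-2 polynomial gives h(t) = 6t² + 4t - 2.
Then h(-3) = 40.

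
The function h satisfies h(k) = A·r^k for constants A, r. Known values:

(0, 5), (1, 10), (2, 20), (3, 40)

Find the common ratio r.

2

Consecutive ratio: 10/5 = 2, and 20/10 = 2, so r = 2.
Then A·2^0 = 5 gives A = 5, and h(k) = 5·2^k.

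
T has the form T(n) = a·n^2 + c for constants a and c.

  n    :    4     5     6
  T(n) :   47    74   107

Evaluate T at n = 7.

From T(4) = 47 and T(5) = 74: 16a + c = 47 and 25a + c = 74.
Subtracting: 9a = 27, so a = 3; then c = 47 − 3·16 = -1.
So T(n) = 3n² − 1, and T(7) = 146.

146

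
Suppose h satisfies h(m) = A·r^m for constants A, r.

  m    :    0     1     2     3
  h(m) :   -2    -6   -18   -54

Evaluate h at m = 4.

-162

Consecutive ratio: -6/(-2) = 3, and -18/(-6) = 3, so r = 3.
Then A·3^0 = -2 gives A = -2, and h(m) = -2·3^m.
h(4) = -2·3^4 = -162.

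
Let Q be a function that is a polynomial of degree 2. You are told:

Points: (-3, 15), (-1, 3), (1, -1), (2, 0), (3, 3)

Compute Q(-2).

Write Q(k) = ak² + bk + c; the 5 given values yield a linear system in the 3 coefficients.
Solving, Q(k) = k² - 2k.
Then Q(-2) = 8.

8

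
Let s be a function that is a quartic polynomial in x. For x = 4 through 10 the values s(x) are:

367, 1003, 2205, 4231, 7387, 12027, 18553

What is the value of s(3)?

87

First differences: 636, 1202, 2026, 3156, 4640, 6526. Second differences: 566, 824, 1130, 1484, 1886. Third differences: 258, 306, 354, 402. Fourth differences: 48, 48, 48.
Level-4 differences are constant, so s has degree 4.
Fitting a degree-4 polynomial gives s(x) = 2x^4 - x³ - 4x² - 5x + 3.
Then s(3) = 87.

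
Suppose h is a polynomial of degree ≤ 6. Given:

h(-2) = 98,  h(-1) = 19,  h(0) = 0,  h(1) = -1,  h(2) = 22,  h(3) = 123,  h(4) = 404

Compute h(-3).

327

Write h(t) = at^6 + bt^5 + ct^4 + dt³ + et² + pt + q; the 7 given values yield a linear system in the 7 coefficients.
Solving, the top 2 coefficients vanish, and h(t) = 2t^4 - 3t³ + 7t² - 7t.
Then h(-3) = 327.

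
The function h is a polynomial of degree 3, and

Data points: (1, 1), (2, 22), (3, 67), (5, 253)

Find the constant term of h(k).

Write h(k) = ak³ + bk² + ck + d; the 4 given values yield a linear system in the 4 coefficients.
Solving, h(k) = k³ + 6k² - 4k - 2.
The constant term is h(0) = -2.

-2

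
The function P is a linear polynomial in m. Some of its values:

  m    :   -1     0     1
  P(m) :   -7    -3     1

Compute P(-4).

Write P(m) = am + b; the 3 given values yield a linear system in the 2 coefficients.
Solving, P(m) = 4m - 3.
Then P(-4) = -19.

-19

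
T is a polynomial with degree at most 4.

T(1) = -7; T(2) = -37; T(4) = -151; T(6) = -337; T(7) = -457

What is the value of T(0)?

Write T(t) = at^4 + bt³ + ct² + dt + e; the 5 given values yield a linear system in the 5 coefficients.
Solving, the top 2 coefficients vanish, and T(t) = -9t² - 3t + 5.
Then T(0) = 5.

5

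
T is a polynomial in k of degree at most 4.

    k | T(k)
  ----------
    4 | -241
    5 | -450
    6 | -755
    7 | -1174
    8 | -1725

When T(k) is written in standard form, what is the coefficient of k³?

First differences: -209, -305, -419, -551. Second differences: -96, -114, -132. Third differences: -18, -18.
Level-3 differences are constant, so T has degree 3.
Fitting a degree-3 polynomial gives T(k) = -3k³ - 3k² + k - 5.
The coefficient of k³ is -3.

-3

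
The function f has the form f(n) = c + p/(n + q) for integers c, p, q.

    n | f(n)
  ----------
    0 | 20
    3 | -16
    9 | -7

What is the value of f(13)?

(f(n) − c)(n + q) = p for each data point; the three points give a linear system in c and q, then p follows.
Solving: c = -4, q = -1, p = -24, so f(n) = -4 − 24/(n − 1).
Then f(13) = -4 − 24/12 = -6.

-6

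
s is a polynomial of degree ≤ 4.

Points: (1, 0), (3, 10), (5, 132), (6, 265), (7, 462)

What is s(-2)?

-15

Write s(k) = ak^4 + bk³ + ck² + dk + e; the 5 given values yield a linear system in the 5 coefficients.
Solving, the leading coefficient vanishes, and s(k) = 2k³ - 4k² - 5k + 7.
Then s(-2) = -15.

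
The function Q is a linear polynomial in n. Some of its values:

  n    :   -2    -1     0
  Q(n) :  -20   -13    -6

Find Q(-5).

-41

First differences: 7, 7.
Level-1 differences are constant, so Q has degree 1.
Fitting a degree-1 polynomial gives Q(n) = 7n - 6.
Then Q(-5) = -41.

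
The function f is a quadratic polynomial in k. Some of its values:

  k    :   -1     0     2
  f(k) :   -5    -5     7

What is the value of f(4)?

Write f(k) = ak² + bk + c; the 3 given values yield a linear system in the 3 coefficients.
Solving, f(k) = 2k² + 2k - 5.
Then f(4) = 35.

35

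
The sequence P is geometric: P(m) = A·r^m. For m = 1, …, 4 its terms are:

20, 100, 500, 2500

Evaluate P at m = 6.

62500

Consecutive ratio: 100/20 = 5, and 500/100 = 5, so r = 5.
Then A·5^1 = 20 gives A = 4, and P(m) = 4·5^m.
P(6) = 4·5^6 = 62500.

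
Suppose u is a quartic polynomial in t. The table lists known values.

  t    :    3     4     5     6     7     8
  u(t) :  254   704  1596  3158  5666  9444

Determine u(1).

8

First differences: 450, 892, 1562, 2508, 3778. Second differences: 442, 670, 946, 1270. Third differences: 228, 276, 324. Fourth differences: 48, 48.
Level-4 differences are constant, so u has degree 4.
Fitting a degree-4 polynomial gives u(t) = 2t^4 + 2t³ + 3t² + 5t - 4.
Then u(1) = 8.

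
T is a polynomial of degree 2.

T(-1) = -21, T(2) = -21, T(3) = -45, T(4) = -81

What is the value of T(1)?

-9

Write T(n) = an² + bn + c; the 4 given values yield a linear system in the 3 coefficients.
Solving, T(n) = -6n² + 6n - 9.
Then T(1) = -9.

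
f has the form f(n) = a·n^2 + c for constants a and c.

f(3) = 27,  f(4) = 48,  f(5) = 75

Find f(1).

3

From f(3) = 27 and f(4) = 48: 9a + c = 27 and 16a + c = 48.
Subtracting: 7a = 21, so a = 3; then c = 27 − 3·9 = 0.
So f(n) = 3n² + 0, and f(1) = 3.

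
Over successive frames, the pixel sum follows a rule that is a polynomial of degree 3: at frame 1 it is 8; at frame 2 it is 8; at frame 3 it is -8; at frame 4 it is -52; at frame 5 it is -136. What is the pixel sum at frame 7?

Write the value at x as u(x).
First differences: 0, -16, -44, -84. Second differences: -16, -28, -40. Third differences: -12, -12.
Level-3 differences are constant, so u has degree 3.
Fitting a degree-3 polynomial gives u(x) = -2x³ + 4x² + 2x + 4.
Then u(7) = -472.

-472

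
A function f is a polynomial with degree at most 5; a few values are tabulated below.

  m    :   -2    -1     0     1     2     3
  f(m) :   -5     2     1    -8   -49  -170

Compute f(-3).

First differences: 7, -1, -9, -41, -121. Second differences: -8, -8, -32, -80. Third differences: 0, -24, -48. Fourth differences: -24, -24.
Level-4 differences are constant, so f has degree 4.
Fitting a degree-4 polynomial gives f(m) = -m^4 - 2m³ - 3m² - 3m + 1.
Then f(-3) = -44.

-44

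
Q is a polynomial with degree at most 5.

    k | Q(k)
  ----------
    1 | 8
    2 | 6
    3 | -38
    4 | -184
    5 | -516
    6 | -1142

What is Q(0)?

4

First differences: -2, -44, -146, -332, -626. Second differences: -42, -102, -186, -294. Third differences: -60, -84, -108. Fourth differences: -24, -24.
Level-4 differences are constant, so Q has degree 4.
Fitting a degree-4 polynomial gives Q(k) = -k^4 + 4k² + k + 4.
The constant term is Q(0) = 4.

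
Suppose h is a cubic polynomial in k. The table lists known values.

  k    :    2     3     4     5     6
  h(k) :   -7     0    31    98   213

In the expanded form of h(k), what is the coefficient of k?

-1

Write h(k) = ak³ + bk² + ck + d; the 5 given values yield a linear system in the 4 coefficients.
Solving, h(k) = 2k³ - 6k² - k + 3.
The coefficient of k is -1.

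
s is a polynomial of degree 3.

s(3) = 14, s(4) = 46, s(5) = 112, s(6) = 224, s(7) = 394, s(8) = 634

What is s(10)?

First differences: 32, 66, 112, 170, 240. Second differences: 34, 46, 58, 70. Third differences: 12, 12, 12.
Level-3 differences are constant, so s has degree 3.
Fitting a degree-3 polynomial gives s(x) = 2x³ - 7x² + 7x + 2.
Then s(10) = 1372.

1372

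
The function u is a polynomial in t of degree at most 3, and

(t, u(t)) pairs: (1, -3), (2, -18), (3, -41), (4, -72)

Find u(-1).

3

Write u(t) = at³ + bt² + ct + d; the 4 given values yield a linear system in the 4 coefficients.
Solving, the leading coefficient vanishes, and u(t) = -4t² - 3t + 4.
Then u(-1) = 3.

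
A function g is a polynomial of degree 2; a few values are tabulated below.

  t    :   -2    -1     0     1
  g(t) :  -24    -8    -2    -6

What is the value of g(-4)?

-86

First differences: 16, 6, -4. Second differences: -10, -10.
Level-2 differences are constant, so g has degree 2.
Fitting a degree-2 polynomial gives g(t) = -5t² + t - 2.
Then g(-4) = -86.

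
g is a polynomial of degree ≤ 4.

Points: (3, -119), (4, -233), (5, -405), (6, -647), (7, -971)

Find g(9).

First differences: -114, -172, -242, -324. Second differences: -58, -70, -82. Third differences: -12, -12.
Level-3 differences are constant, so g has degree 3.
Fitting a degree-3 polynomial gives g(x) = -2x³ - 5x² - 5x - 5.
Then g(9) = -1913.

-1913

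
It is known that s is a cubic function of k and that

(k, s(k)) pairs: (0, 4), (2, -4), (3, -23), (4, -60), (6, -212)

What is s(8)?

-508

Write s(k) = ak³ + bk² + ck + d; the 5 given values yield a linear system in the 4 coefficients.
Solving, s(k) = -k³ + 4.
Then s(8) = -508.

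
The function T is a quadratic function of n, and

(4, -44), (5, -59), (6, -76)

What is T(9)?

-139

Write T(n) = an² + bn + c; the 3 given values yield a linear system in the 3 coefficients.
Solving, T(n) = -n² - 6n - 4.
Then T(9) = -139.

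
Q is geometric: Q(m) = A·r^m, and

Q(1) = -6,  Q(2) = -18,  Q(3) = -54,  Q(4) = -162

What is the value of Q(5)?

Consecutive ratio: -18/(-6) = 3, and -54/(-18) = 3, so r = 3.
Then A·3^1 = -6 gives A = -2, and Q(m) = -2·3^m.
Q(5) = -2·3^5 = -486.

-486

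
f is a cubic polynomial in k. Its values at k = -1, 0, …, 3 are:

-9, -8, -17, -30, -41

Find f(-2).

First differences: 1, -9, -13, -11. Second differences: -10, -4, 2. Third differences: 6, 6.
Level-3 differences are constant, so f has degree 3.
Fitting a degree-3 polynomial gives f(k) = k³ - 5k² - 5k - 8.
Then f(-2) = -26.

-26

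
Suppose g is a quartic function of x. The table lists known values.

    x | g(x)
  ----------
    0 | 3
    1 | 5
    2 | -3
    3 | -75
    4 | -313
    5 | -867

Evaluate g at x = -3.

Write g(x) = ax^4 + bx³ + cx² + dx + e; the 6 given values yield a linear system in the 5 coefficients.
Solving, g(x) = -2x^4 + 3x³ + x + 3.
Then g(-3) = -243.

-243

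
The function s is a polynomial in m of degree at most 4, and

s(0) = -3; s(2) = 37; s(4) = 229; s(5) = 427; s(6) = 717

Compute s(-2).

-35

Write s(m) = am^4 + bm³ + cm² + dm + e; the 5 given values yield a linear system in the 5 coefficients.
Solving, the leading coefficient vanishes, and s(m) = 3m³ + m² + 6m - 3.
Then s(-2) = -35.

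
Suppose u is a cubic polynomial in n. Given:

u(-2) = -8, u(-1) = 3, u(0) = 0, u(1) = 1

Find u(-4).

Write u(n) = an³ + bn² + cn + d; the 4 given values yield a linear system in the 4 coefficients.
Solving, u(n) = 3n³ + 2n² - 4n.
Then u(-4) = -144.

-144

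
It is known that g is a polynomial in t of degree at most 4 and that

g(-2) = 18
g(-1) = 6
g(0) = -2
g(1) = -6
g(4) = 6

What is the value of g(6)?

Write g(t) = at^4 + bt³ + ct² + dt + e; the 5 given values yield a linear system in the 5 coefficients.
Solving, the top 2 coefficients vanish, and g(t) = 2t² - 6t - 2.
Then g(6) = 34.

34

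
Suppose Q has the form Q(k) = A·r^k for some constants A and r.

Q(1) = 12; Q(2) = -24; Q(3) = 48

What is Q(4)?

Consecutive ratio: -24/12 = -2, and 48/(-24) = -2, so r = -2.
Then A·(-2)^1 = 12 gives A = -6, and Q(k) = -6·(-2)^k.
Q(4) = -6·(-2)^4 = -96.

-96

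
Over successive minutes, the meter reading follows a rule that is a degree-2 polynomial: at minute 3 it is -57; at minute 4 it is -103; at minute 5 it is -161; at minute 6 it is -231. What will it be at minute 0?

9

Write the value at t as f(t).
First differences: -46, -58, -70. Second differences: -12, -12.
Level-2 differences are constant, so f has degree 2.
Fitting a degree-2 polynomial gives f(t) = -6t² - 4t + 9.
Then f(0) = 9.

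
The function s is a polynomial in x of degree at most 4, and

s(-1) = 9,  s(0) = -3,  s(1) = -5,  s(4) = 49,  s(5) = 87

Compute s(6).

135

Write s(x) = ax^4 + bx³ + cx² + dx + e; the 5 given values yield a linear system in the 5 coefficients.
Solving, the top 2 coefficients vanish, and s(x) = 5x² - 7x - 3.
Then s(6) = 135.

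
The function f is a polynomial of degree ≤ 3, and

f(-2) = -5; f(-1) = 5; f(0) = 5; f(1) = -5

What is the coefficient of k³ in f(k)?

First differences: 10, 0, -10. Second differences: -10, -10.
Level-2 differences are constant, so f has degree 2.
Fitting a degree-2 polynomial gives f(k) = -5k² - 5k + 5.
The coefficient of k³ is 0.

0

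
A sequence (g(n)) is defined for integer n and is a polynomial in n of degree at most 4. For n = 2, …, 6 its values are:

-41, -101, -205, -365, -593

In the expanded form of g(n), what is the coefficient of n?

First differences: -60, -104, -160, -228. Second differences: -44, -56, -68. Third differences: -12, -12.
Level-3 differences are constant, so g has degree 3.
Fitting a degree-3 polynomial gives g(n) = -2n³ - 4n² - 2n - 5.
The coefficient of n is -2.

-2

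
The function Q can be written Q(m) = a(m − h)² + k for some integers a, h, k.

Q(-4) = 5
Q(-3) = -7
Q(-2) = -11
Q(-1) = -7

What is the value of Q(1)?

25

First differences -12, -4, 4; second difference 8 = 2a, so a = 4.
Expanding, the m-coefficient is −2ah = -8h; matching it to the data gives h = -2, and then k = -11.
So Q(m) = 4(m + 2)² − 11.
Q(1) = 4·3² − 11 = 25.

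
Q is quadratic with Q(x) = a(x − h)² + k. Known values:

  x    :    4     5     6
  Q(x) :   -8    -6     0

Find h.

4

First differences 2, 6; second difference 4 = 2a, so a = 2.
Expanding, the x-coefficient is −2ah = -4h; matching it to the data gives h = 4, and then k = -8.
So Q(x) = 2(x − 4)² − 8.
Hence h = 4.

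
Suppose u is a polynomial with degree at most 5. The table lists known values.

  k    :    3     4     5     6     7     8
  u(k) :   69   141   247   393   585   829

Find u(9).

First differences: 72, 106, 146, 192, 244. Second differences: 34, 40, 46, 52. Third differences: 6, 6, 6.
Level-3 differences are constant, so u has degree 3.
Extending the table by one column gives the next first difference 302, so u(9) = 829 + 302 = 1131.

1131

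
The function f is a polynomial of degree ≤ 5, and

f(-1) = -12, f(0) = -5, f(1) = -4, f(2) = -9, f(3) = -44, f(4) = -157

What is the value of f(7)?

First differences: 7, 1, -5, -35, -113. Second differences: -6, -6, -30, -78. Third differences: 0, -24, -48. Fourth differences: -24, -24.
Level-4 differences are constant, so f has degree 4.
Fitting a degree-4 polynomial gives f(t) = -t^4 + 2t³ - 2t² + 2t - 5.
Then f(7) = -1804.

-1804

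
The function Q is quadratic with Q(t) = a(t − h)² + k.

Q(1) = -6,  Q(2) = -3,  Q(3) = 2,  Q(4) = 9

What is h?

0

First differences 3, 5, 7; second difference 2 = 2a, so a = 1.
Expanding, the t-coefficient is −2ah = -2h; matching it to the data gives h = 0, and then k = -7.
So Q(t) = 1(t + 0)² − 7.
Hence h = 0.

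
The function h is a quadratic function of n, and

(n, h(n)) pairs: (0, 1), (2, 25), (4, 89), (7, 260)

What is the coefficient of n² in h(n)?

Write h(n) = an² + bn + c; the 4 given values yield a linear system in the 3 coefficients.
Solving, h(n) = 5n² + 2n + 1.
The coefficient of n² is 5.

5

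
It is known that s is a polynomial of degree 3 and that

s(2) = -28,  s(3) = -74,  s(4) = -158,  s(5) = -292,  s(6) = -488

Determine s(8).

-1114

Write s(k) = ak³ + bk² + ck + d; the 5 given values yield a linear system in the 4 coefficients.
Solving, s(k) = -2k³ - k² - 3k - 2.
Then s(8) = -1114.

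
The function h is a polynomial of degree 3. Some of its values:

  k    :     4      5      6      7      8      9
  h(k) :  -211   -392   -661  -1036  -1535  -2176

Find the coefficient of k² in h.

1

Write h(k) = ak³ + bk² + ck + d; the 6 given values yield a linear system in the 4 coefficients.
Solving, h(k) = -3k³ + k² - 7k - 7.
The coefficient of k² is 1.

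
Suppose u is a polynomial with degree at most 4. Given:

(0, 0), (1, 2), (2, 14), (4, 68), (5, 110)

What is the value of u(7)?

Write u(x) = ax^4 + bx³ + cx² + dx + e; the 5 given values yield a linear system in the 5 coefficients.
Solving, the top 2 coefficients vanish, and u(x) = 5x² - 3x.
Then u(7) = 224.

224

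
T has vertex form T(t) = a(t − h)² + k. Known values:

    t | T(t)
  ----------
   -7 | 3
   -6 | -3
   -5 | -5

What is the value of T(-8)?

First differences -6, -2; second difference 4 = 2a, so a = 2.
Expanding, the t-coefficient is −2ah = -4h; matching it to the data gives h = -5, and then k = -5.
So T(t) = 2(t + 5)² − 5.
T(-8) = 2·(-3)² − 5 = 13.

13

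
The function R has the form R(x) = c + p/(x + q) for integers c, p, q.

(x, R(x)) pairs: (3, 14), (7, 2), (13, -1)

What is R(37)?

-3

(R(x) − c)(x + q) = p for each data point; the three points give a linear system in c and q, then p follows.
Solving: c = -4, q = -1, p = 36, so R(x) = -4 + 36/(x − 1).
Then R(37) = -4 + 36/36 = -3.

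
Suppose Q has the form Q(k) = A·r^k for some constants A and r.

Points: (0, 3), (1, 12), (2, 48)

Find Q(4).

768

Consecutive ratio: 12/3 = 4, and 48/12 = 4, so r = 4.
Then A·4^0 = 3 gives A = 3, and Q(k) = 3·4^k.
Q(4) = 3·4^4 = 768.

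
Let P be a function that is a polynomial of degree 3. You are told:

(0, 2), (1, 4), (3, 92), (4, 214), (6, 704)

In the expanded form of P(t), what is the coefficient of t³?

Write P(t) = at³ + bt² + ct + d; the 5 given values yield a linear system in the 4 coefficients.
Solving, P(t) = 3t³ + 2t² - 3t + 2.
The coefficient of t³ is 3.

3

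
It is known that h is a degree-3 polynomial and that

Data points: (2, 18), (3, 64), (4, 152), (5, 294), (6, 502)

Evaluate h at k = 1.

First differences: 46, 88, 142, 208. Second differences: 42, 54, 66. Third differences: 12, 12.
Level-3 differences are constant, so h has degree 3.
Fitting a degree-3 polynomial gives h(k) = 2k³ + 3k² - 7k + 4.
Then h(1) = 2.

2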